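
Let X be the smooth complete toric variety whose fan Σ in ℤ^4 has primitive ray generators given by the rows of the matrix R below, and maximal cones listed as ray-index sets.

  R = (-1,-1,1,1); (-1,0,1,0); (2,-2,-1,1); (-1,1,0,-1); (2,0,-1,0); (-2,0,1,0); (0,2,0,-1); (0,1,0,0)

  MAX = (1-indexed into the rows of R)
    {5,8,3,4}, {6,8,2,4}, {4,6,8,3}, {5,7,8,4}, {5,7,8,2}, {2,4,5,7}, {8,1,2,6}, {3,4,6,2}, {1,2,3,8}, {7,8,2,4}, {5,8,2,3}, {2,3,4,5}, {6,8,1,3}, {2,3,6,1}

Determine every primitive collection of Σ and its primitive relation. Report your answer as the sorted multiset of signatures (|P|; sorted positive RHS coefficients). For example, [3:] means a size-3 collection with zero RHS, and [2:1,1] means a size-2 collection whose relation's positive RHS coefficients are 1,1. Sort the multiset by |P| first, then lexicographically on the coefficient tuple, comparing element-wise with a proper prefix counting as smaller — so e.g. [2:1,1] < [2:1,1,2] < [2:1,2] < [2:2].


9 collections generate NE(X_Σ); each relation:

  P={5,6}:  v_{5} + v_{6} = 0 — sig = [2:]
  P={1,4}:  v_{1} + v_{4} = v_{6} — sig = [2:1]
  P={3,7}:  v_{3} + v_{7} = v_{5} — sig = [2:1]
  P={1,7}:  v_{1} + v_{7} = v_{2} + v_{8} — sig = [2:1,1]
  P={1,5}:  v_{1} + v_{5} = v_{2} + v_{3} + v_{8} — sig = [2:1,1,1]
  P={6,7}:  v_{6} + v_{7} = v_{2} + v_{4} + v_{8} — sig = [2:1,1,1]
  P={2,3,4,8}:  v_{2} + v_{3} + v_{4} + v_{8} = 0 — sig = [4:]
  P={2,3,6,8}:  v_{2} + v_{3} + v_{6} + v_{8} = v_{1} — sig = [4:1]
  P={2,4,5,8}:  v_{2} + v_{4} + v_{5} + v_{8} = v_{7} — sig = [4:1]

Hence PRS(X_Σ) =
{ [2:],  [2:1] ×2,  [2:1,1],  [2:1,1,1] ×2,  [4:],  [4:1] ×2 }


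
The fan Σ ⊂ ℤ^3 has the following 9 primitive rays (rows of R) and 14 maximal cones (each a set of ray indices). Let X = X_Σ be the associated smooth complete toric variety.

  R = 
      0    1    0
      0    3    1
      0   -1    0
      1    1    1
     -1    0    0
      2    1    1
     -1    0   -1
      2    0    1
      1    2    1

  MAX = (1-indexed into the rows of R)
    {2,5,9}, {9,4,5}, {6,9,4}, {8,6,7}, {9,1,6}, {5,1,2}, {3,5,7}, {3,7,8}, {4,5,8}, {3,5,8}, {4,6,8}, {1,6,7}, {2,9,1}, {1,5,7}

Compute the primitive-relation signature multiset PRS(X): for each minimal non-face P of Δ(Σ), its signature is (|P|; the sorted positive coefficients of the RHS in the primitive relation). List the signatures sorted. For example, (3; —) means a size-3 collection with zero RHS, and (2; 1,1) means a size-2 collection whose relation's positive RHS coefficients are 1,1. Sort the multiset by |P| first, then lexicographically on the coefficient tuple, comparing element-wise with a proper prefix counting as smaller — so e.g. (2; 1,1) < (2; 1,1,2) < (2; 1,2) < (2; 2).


The 17 primitive collections of Σ (r=9, n=3):

  {1,3}:  v_{1} + v_{3} = 0  so sig = (2; —)
  {1,4}:  v_{1} + v_{4} = v_{9}  so sig = (2; 1)
  {1,8}:  v_{1} + v_{8} = v_{6}  so sig = (2; 1)
  {3,6}:  v_{3} + v_{6} = v_{8}  so sig = (2; 1)
  {3,9}:  v_{3} + v_{9} = v_{4}  so sig = (2; 1)
  {4,7}:  v_{4} + v_{7} = v_{1}  so sig = (2; 1)
  {5,6}:  v_{5} + v_{6} = v_{4}  so sig = (2; 1)
  {2,3}:  v_{2} + v_{3} = v_{5} + v_{9}  so sig = (2; 1,1)
  {2,8}:  v_{2} + v_{8} = v_{4} + v_{9}  so sig = (2; 1,1)
  {3,4}:  v_{3} + v_{4} = v_{5} + v_{8}  so sig = (2; 1,1)
  {8,9}:  v_{8} + v_{9} = v_{4} + v_{6}  so sig = (2; 1,1)
  {2,4}:  v_{2} + v_{4} = v_{5} + 2·v_{9}  so sig = (2; 1,2)
  {2,7}:  v_{2} + v_{7} = 3·v_{1} + v_{5}  so sig = (2; 1,3)
  {2,6}:  v_{2} + v_{6} = 2·v_{9}  so sig = (2; 2)
  {7,9}:  v_{7} + v_{9} = 2·v_{1}  so sig = (2; 2)
  {5,7,8}:  v_{5} + v_{7} + v_{8} = 0  so sig = (3; —)
  {1,5,9}:  v_{1} + v_{5} + v_{9} = v_{2}  so sig = (3; 1)

so the primitive-relation signature multiset is
    |P|=2: 15 collections, coeffs (), (1), (1), (1), (1), (1), (1), (1,1), (1,1), (1,1), (1,1), (1,2), (1,3), (2), (2)
    |P|=3: 2 collections, coeffs (), (1)


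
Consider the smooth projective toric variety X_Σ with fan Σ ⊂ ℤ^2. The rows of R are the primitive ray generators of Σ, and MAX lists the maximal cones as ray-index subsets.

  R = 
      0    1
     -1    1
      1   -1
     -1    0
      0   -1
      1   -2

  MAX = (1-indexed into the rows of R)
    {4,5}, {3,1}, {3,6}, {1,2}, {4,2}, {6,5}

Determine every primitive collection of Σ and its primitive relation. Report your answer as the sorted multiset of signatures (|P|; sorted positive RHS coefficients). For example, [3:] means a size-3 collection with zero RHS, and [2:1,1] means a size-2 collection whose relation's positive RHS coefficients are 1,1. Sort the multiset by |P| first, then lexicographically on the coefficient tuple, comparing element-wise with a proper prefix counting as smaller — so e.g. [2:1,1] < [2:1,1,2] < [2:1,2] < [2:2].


9 minimal non-faces of Δ(Σ) (on 6 rays):

  • {1,5}:  v_{1} + v_{5} = 0  →  sig = [2:]
  • {2,3}:  v_{2} + v_{3} = 0  →  sig = [2:]
  • {1,4}:  v_{1} + v_{4} = v_{2}  →  sig = [2:1]
  • {1,6}:  v_{1} + v_{6} = v_{3}  →  sig = [2:1]
  • {2,5}:  v_{2} + v_{5} = v_{4}  →  sig = [2:1]
  • {2,6}:  v_{2} + v_{6} = v_{5}  →  sig = [2:1]
  • {3,4}:  v_{3} + v_{4} = v_{5}  →  sig = [2:1]
  • {3,5}:  v_{3} + v_{5} = v_{6}  →  sig = [2:1]
  • {4,6}:  v_{4} + v_{6} = 2·v_{5}  →  sig = [2:2]

Hence PRS(X_Σ) =
[[2:], [2:], [2:1], [2:1], [2:1], [2:1], [2:1], [2:1], [2:2]]


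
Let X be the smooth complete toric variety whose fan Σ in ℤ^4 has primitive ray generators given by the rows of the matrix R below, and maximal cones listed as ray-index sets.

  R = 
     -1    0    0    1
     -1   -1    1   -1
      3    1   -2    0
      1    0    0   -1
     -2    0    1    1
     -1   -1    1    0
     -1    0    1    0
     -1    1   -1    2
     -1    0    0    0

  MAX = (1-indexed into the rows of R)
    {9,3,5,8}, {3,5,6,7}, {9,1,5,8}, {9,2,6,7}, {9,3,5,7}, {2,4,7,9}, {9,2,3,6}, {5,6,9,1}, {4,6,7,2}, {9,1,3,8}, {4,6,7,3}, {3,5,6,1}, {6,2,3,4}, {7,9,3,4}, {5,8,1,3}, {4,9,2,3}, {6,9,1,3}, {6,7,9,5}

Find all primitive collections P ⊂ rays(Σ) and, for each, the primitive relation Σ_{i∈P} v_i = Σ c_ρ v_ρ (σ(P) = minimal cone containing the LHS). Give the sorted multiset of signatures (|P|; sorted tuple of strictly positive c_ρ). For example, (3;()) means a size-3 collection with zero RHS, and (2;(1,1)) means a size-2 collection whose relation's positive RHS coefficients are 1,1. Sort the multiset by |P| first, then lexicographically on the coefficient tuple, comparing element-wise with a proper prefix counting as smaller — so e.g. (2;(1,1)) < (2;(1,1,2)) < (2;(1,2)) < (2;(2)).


14 minimal non-faces of Δ(Σ) (on 9 rays):

  {1,4}:  v_{1} + v_{4} = 0  ⟹  sig = (2;())
  {1,7}:  v_{1} + v_{7} = v_{5}  ⟹  sig = (2;(1))
  {4,5}:  v_{4} + v_{5} = v_{7}  ⟹  sig = (2;(1))
  {1,2}:  v_{1} + v_{2} = v_{6} + v_{9}  ⟹  sig = (2;(1,1))
  {2,8}:  v_{2} + v_{8} = v_{1} + v_{9}  ⟹  sig = (2;(1,1))
  {2,5}:  v_{2} + v_{5} = v_{6} + v_{7} + v_{9}  ⟹  sig = (2;(1,1,1))
  {4,8}:  v_{4} + v_{8} = v_{3} + v_{5} + v_{9}  ⟹  sig = (2;(1,1,1))
  {7,8}:  v_{7} + v_{8} = v_{3} + 2·v_{5} + v_{9}  ⟹  sig = (2;(1,1,2))
  {6,8}:  v_{6} + v_{8} = 2·v_{1}  ⟹  sig = (2;(2))
  {2,3,7}:  v_{2} + v_{3} + v_{7} = v_{4}  ⟹  sig = (3;(1))
  {4,6,9}:  v_{4} + v_{6} + v_{9} = v_{2}  ⟹  sig = (3;(1))
  {3,6,7,9}:  v_{3} + v_{6} + v_{7} + v_{9} = 0  ⟹  sig = (4;())
  {1,3,5,9}:  v_{1} + v_{3} + v_{5} + v_{9} = v_{8}  ⟹  sig = (4;(1))
  {3,5,6,9}:  v_{3} + v_{5} + v_{6} + v_{9} = v_{1}  ⟹  sig = (4;(1))

Sorted signature multiset PRS(X):
{ (2;()),  (2;(1)) ×2,  (2;(1,1)) ×2,  (2;(1,1,1)) ×2,  (2;(1,1,2)),  (2;(2)),  (3;(1)) ×2,  (4;()),  (4;(1)) ×2 }


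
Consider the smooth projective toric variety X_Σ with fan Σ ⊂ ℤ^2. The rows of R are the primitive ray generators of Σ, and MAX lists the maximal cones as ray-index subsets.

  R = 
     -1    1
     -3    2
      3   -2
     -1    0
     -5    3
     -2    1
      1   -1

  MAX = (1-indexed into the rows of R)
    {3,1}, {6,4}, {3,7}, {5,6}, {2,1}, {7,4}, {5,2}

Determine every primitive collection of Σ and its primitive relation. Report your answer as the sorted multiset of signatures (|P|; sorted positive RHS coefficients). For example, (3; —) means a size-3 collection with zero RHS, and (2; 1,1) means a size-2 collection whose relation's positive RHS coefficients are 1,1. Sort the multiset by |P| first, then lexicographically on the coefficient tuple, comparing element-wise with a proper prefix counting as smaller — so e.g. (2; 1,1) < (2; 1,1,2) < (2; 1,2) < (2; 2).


Minimal non-faces — 14 found among 7 rays, 7 max cones:

  P={1,7}:  v_{1} + v_{7} = 0  ⇒ sig = (2; —)
  P={2,3}:  v_{2} + v_{3} = 0  ⇒ sig = (2; —)
  P={1,4}:  v_{1} + v_{4} = v_{6}  ⇒ sig = (2; 1)
  P={1,6}:  v_{1} + v_{6} = v_{2}  ⇒ sig = (2; 1)
  P={2,6}:  v_{2} + v_{6} = v_{5}  ⇒ sig = (2; 1)
  P={2,7}:  v_{2} + v_{7} = v_{6}  ⇒ sig = (2; 1)
  P={3,5}:  v_{3} + v_{5} = v_{6}  ⇒ sig = (2; 1)
  P={3,6}:  v_{3} + v_{6} = v_{7}  ⇒ sig = (2; 1)
  P={6,7}:  v_{6} + v_{7} = v_{4}  ⇒ sig = (2; 1)
  P={1,5}:  v_{1} + v_{5} = 2·v_{2}  ⇒ sig = (2; 2)
  P={2,4}:  v_{2} + v_{4} = 2·v_{6}  ⇒ sig = (2; 2)
  P={3,4}:  v_{3} + v_{4} = 2·v_{7}  ⇒ sig = (2; 2)
  P={5,7}:  v_{5} + v_{7} = 2·v_{6}  ⇒ sig = (2; 2)
  P={4,5}:  v_{4} + v_{5} = 3·v_{6}  ⇒ sig = (2; 3)

so the primitive-relation signature multiset is
{ (2; —) ×2,  (2; 1) ×7,  (2; 2) ×4,  (2; 3) }


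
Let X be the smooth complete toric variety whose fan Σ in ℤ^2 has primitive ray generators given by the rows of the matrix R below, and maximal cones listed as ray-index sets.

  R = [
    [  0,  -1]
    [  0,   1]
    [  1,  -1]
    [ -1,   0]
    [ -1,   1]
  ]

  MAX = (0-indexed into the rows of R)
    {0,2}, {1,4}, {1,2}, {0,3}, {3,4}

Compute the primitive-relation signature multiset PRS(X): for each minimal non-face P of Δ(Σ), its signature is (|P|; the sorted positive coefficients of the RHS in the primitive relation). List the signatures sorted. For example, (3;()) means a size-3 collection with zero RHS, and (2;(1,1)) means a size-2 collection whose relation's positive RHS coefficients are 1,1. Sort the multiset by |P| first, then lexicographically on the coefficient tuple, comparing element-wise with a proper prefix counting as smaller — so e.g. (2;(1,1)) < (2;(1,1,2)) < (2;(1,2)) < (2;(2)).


|primitive collections| = 5. Relations:

  • {0,1}:  v_{0} + v_{1} = 0  ⇒ sig = (2;())
  • {2,4}:  v_{2} + v_{4} = 0  ⇒ sig = (2;())
  • {0,4}:  v_{0} + v_{4} = v_{3}  ⇒ sig = (2;(1))
  • {1,3}:  v_{1} + v_{3} = v_{4}  ⇒ sig = (2;(1))
  • {2,3}:  v_{2} + v_{3} = v_{0}  ⇒ sig = (2;(1))

Signatures (|P|; sorted positive RHS coefficients), sorted:
    (2;())
    (2;())
    (2;(1))
    (2;(1))
    (2;(1))


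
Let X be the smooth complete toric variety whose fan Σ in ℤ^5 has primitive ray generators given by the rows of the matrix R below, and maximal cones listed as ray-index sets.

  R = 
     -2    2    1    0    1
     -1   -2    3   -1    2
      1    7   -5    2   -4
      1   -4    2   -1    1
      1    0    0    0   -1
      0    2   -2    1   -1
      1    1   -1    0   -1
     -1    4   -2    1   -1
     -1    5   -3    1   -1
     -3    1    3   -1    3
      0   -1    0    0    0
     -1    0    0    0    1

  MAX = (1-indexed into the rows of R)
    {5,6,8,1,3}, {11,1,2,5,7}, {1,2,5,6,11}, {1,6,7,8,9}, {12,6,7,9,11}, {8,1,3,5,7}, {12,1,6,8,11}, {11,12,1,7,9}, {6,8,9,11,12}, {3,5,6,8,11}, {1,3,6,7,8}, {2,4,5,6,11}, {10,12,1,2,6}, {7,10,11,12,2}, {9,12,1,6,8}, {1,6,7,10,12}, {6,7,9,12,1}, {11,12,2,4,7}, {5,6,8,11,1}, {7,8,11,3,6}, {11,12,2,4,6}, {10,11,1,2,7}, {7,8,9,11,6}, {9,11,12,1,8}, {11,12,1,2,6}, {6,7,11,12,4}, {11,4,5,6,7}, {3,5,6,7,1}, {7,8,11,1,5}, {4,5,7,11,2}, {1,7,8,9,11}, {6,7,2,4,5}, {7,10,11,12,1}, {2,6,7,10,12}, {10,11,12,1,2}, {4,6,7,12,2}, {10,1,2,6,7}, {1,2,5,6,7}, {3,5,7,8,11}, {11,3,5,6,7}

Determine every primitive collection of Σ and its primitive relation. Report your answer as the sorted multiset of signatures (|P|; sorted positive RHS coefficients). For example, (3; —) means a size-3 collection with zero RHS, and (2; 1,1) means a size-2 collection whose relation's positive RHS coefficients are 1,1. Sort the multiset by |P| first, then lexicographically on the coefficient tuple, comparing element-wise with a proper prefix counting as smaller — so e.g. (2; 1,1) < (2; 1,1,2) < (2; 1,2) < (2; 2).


Minimal non-faces — 24 found among 12 rays, 40 max cones:

  • {4,8}:  v_{4} + v_{8} = 0  ⇒ sig = (2; —)
  • {5,12}:  v_{5} + v_{12} = 0  ⇒ sig = (2; —)
  • {1,4}:  v_{1} + v_{4} = v_{2}  ⇒ sig = (2; 1)
  • {2,8}:  v_{2} + v_{8} = v_{1}  ⇒ sig = (2; 1)
  • {4,9}:  v_{4} + v_{9} = v_{7} + v_{12}  ⇒ sig = (2; 1,1)
  • {5,9}:  v_{5} + v_{9} = v_{7} + v_{8}  ⇒ sig = (2; 1,1)
  • {2,9}:  v_{2} + v_{9} = v_{1} + v_{7} + v_{12}  ⇒ sig = (2; 1,1,1)
  • {3,4}:  v_{3} + v_{4} = v_{5} + v_{6} + v_{7}  ⇒ sig = (2; 1,1,1)
  • {3,12}:  v_{3} + v_{12} = v_{6} + v_{7} + v_{8}  ⇒ sig = (2; 1,1,1)
  • {5,10}:  v_{5} + v_{10} = v_{1} + v_{2} + v_{7}  ⇒ sig = (2; 1,1,1)
  • {2,3}:  v_{2} + v_{3} = v_{1} + v_{5} + v_{6} + v_{7}  ⇒ sig = (2; 1,1,1,1)
  • {4,10}:  v_{4} + v_{10} = 2·v_{2} + v_{7} + v_{12}  ⇒ sig = (2; 1,1,2)
  • {8,10}:  v_{8} + v_{10} = 2·v_{1} + v_{7} + v_{12}  ⇒ sig = (2; 1,1,2)
  • {3,9}:  v_{3} + v_{9} = v_{6} + 2·v_{7} + 2·v_{8}  ⇒ sig = (2; 1,2,2)
  • {3,10}:  v_{3} + v_{10} = 2·v_{1} + v_{6} + 2·v_{7}  ⇒ sig = (2; 1,2,2)
  • {9,10}:  v_{9} + v_{10} = 2·v_{1} + 2·v_{7} + 2·v_{12}  ⇒ sig = (2; 2,2,2)
  • {7,8,12}:  v_{7} + v_{8} + v_{12} = v_{9}  ⇒ sig = (3; 1)
  • {6,10,11}:  v_{6} + v_{10} + v_{11} = v_{1} + v_{12}  ⇒ sig = (3; 1,1)
  • {1,3,11}:  v_{1} + v_{3} + v_{11} = v_{5} + 2·v_{8}  ⇒ sig = (3; 1,2)
  • {2,6,7,11}:  v_{2} + v_{6} + v_{7} + v_{11} = 0  ⇒ sig = (4; —)
  • {1,2,7,12}:  v_{1} + v_{2} + v_{7} + v_{12} = v_{10}  ⇒ sig = (4; 1)
  • {1,6,7,11}:  v_{1} + v_{6} + v_{7} + v_{11} = v_{8}  ⇒ sig = (4; 1)
  • {5,6,7,8}:  v_{5} + v_{6} + v_{7} + v_{8} = v_{3}  ⇒ sig = (4; 1)
  • {1,6,9,11}:  v_{1} + v_{6} + v_{9} + v_{11} = 2·v_{8} + v_{12}  ⇒ sig = (4; 1,2)

Signatures (|P|; sorted positive RHS coefficients), sorted:
{ (2; —) ×2,  (2; 1) ×2,  (2; 1,1) ×2,  (2; 1,1,1) ×4,  (2; 1,1,1,1),  (2; 1,1,2) ×2,  (2; 1,2,2) ×2,  (2; 2,2,2),  (3; 1),  (3; 1,1),  (3; 1,2),  (4; —),  (4; 1) ×3,  (4; 1,2) }


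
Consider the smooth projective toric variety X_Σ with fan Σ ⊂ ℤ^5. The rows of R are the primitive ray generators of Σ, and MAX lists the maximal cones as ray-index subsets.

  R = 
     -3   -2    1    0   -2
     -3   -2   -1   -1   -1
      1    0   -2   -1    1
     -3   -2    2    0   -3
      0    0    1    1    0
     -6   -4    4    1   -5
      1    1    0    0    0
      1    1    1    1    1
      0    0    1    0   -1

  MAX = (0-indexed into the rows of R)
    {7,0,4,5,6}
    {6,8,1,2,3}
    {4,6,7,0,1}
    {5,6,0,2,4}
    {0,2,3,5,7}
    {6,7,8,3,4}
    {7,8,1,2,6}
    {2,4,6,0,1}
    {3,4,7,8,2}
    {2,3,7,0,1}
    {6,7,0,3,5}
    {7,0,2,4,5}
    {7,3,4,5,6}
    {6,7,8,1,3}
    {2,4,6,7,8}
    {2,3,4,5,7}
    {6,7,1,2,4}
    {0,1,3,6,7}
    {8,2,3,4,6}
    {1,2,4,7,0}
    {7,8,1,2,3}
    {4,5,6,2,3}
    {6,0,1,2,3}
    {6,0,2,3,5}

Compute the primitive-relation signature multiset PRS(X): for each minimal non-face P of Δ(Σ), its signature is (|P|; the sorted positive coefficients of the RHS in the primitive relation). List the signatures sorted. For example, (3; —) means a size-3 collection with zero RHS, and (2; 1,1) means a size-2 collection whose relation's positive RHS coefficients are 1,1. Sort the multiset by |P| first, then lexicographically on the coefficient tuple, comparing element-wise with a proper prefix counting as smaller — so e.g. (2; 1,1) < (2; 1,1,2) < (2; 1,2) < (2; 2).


Primitive collections (9):

  • {0,8}:  v_{0} + v_{8} = v_{3} — sig = (2; 1)
  • {5,8}:  v_{5} + v_{8} = 2·v_{3} + v_{4} — sig = (2; 1,2)
  • {1,5}:  v_{1} + v_{5} = 3·v_{0} — sig = (2; 3)
  • {0,3,4}:  v_{0} + v_{3} + v_{4} = v_{5} — sig = (3; 1)
  • {1,4,8}:  v_{1} + v_{4} + v_{8} = v_{0} — sig = (3; 1)
  • {1,3,4}:  v_{1} + v_{3} + v_{4} = 2·v_{0} — sig = (3; 2)
  • {0,2,6,7}:  v_{0} + v_{2} + v_{6} + v_{7} = 0 — sig = (4; —)
  • {2,3,6,7}:  v_{2} + v_{3} + v_{6} + v_{7} = v_{8} — sig = (4; 1)
  • {2,5,6,7}:  v_{2} + v_{5} + v_{6} + v_{7} = v_{3} + v_{4} — sig = (4; 1,1)

Signatures (|P|; sorted positive RHS coefficients), sorted:
    (2; 1)
    (2; 1,2)
    (2; 3)
    (3; 1)
    (3; 1)
    (3; 2)
    (4; —)
    (4; 1)
    (4; 1,1)


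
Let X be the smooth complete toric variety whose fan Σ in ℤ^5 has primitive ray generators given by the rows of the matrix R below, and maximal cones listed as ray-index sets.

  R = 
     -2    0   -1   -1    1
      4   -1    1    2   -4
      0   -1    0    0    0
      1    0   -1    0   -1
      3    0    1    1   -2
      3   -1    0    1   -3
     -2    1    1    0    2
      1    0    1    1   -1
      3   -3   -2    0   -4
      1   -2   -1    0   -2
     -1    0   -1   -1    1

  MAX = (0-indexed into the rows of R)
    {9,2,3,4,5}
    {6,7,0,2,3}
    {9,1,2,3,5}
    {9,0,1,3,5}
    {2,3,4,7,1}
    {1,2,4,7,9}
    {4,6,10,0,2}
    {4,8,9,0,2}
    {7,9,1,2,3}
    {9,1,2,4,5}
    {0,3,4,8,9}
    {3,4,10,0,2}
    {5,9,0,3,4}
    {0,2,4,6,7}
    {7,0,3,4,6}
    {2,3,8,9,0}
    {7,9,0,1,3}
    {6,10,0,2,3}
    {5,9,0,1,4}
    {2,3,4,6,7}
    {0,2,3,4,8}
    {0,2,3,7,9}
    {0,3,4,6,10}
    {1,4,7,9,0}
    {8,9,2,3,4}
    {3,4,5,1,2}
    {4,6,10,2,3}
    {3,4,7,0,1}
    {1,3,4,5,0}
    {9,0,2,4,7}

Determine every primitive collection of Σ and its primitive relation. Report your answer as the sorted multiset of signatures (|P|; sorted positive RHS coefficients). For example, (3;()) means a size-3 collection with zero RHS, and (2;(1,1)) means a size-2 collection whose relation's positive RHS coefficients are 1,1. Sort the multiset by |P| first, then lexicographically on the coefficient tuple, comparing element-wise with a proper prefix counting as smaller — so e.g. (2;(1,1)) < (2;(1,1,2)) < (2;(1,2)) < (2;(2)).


20 collections generate NE(X_Σ); each relation:

  {7,10}:  v_{7} + v_{10} = 0 — sig = (2;())
  {1,10}:  v_{1} + v_{10} = v_{5} — sig = (2;(1))
  {5,6}:  v_{5} + v_{6} = v_{7} — sig = (2;(1))
  {5,7}:  v_{5} + v_{7} = v_{1} — sig = (2;(1))
  {6,8}:  v_{6} + v_{8} = v_{9} — sig = (2;(1))
  {7,8}:  v_{7} + v_{8} = v_{5} + v_{9} — sig = (2;(1,1))
  {6,9}:  v_{6} + v_{9} = v_{0} + v_{2} + v_{7} — sig = (2;(1,1,1))
  {5,10}:  v_{5} + v_{10} = v_{0} + v_{2} + v_{3} + v_{4} — sig = (2;(1,1,1,1))
  {5,8}:  v_{5} + v_{8} = v_{3} + v_{4} + 2·v_{9} — sig = (2;(1,1,2))
  {9,10}:  v_{9} + v_{10} = 2·v_{0} + 2·v_{2} + v_{3} + v_{4} — sig = (2;(1,1,2,2))
  {1,8}:  v_{1} + v_{8} = 2·v_{5} + v_{9} — sig = (2;(1,2))
  {1,6}:  v_{1} + v_{6} = 2·v_{7} — sig = (2;(2))
  {8,10}:  v_{8} + v_{10} = 3·v_{0} + 3·v_{2} + 2·v_{3} + 2·v_{4} — sig = (2;(2,2,3,3))
  {0,2,5}:  v_{0} + v_{2} + v_{5} = v_{9} — sig = (3;(1))
  {0,1,2}:  v_{0} + v_{1} + v_{2} = v_{7} + v_{9} — sig = (3;(1,1))
  {3,4,7,9}:  v_{3} + v_{4} + v_{7} + v_{9} = 2·v_{5} — sig = (4;(2))
  {1,3,4,9}:  v_{1} + v_{3} + v_{4} + v_{9} = 3·v_{5} — sig = (4;(3))
  {0,2,3,4,6}:  v_{0} + v_{2} + v_{3} + v_{4} + v_{6} = 0 — sig = (5;())
  {0,2,3,4,7}:  v_{0} + v_{2} + v_{3} + v_{4} + v_{7} = v_{5} — sig = (5;(1))
  {0,2,3,4,9}:  v_{0} + v_{2} + v_{3} + v_{4} + v_{9} = v_{8} — sig = (5;(1))

so the primitive-relation signature multiset is
{ (2;()),  (2;(1)) ×4,  (2;(1,1)),  (2;(1,1,1)),  (2;(1,1,1,1)),  (2;(1,1,2)),  (2;(1,1,2,2)),  (2;(1,2)),  (2;(2)),  (2;(2,2,3,3)),  (3;(1)),  (3;(1,1)),  (4;(2)),  (4;(3)),  (5;()),  (5;(1)) ×2 }


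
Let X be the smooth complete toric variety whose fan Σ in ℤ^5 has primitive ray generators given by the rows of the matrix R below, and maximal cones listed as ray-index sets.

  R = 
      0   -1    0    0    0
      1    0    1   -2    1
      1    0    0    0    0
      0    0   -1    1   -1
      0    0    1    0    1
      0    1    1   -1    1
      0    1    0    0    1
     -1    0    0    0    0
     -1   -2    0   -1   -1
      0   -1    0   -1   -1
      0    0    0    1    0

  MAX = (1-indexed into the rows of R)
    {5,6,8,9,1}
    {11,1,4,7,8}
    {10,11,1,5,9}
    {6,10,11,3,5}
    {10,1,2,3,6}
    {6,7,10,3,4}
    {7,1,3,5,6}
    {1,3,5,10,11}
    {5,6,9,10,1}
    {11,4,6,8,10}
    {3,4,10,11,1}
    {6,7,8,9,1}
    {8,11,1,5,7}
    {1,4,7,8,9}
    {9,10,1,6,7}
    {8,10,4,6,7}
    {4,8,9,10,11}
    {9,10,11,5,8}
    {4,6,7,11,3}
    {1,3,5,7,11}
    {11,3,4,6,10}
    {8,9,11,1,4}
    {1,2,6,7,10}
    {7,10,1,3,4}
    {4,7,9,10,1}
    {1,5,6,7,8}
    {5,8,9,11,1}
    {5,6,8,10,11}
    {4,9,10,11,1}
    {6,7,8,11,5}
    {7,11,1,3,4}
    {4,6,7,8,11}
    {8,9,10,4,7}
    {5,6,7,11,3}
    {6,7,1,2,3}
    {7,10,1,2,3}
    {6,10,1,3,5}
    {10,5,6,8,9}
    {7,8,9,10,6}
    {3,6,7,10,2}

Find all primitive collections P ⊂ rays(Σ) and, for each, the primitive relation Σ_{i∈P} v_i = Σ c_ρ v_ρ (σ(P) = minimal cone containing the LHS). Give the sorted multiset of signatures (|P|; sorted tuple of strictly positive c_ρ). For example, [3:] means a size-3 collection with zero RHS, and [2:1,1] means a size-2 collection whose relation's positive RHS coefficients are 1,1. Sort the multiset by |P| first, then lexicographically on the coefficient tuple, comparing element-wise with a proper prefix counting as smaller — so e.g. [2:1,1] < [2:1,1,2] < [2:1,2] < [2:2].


Σ has 18 primitive collections:

  • {3,8}:  v_{3} + v_{8} = 0  ⟹  sig = [2:]
  • {4,5}:  v_{4} + v_{5} = v_{11}  ⟹  sig = [2:1]
  • {3,9}:  v_{3} + v_{9} = v_{1} + v_{10}  ⟹  sig = [2:1,1]
  • {2,4}:  v_{2} + v_{4} = v_{3} + v_{7} + v_{10}  ⟹  sig = [2:1,1,1]
  • {2,11}:  v_{2} + v_{11} = v_{1} + v_{3} + v_{6}  ⟹  sig = [2:1,1,1]
  • {2,8}:  v_{2} + v_{8} = v_{1} + v_{6} + v_{7} + v_{10}  ⟹  sig = [2:1,1,1,1]
  • {2,9}:  v_{2} + v_{9} = 2·v_{1} + v_{6} + v_{7} + 2·v_{10}  ⟹  sig = [2:1,1,2,2]
  • {2,5}:  v_{2} + v_{5} = 2·v_{1} + v_{3} + 2·v_{6}  ⟹  sig = [2:1,2,2]
  • {1,4,6}:  v_{1} + v_{4} + v_{6} = 0  ⟹  sig = [3:]
  • {7,10,11}:  v_{7} + v_{10} + v_{11} = 0  ⟹  sig = [3:]
  • {1,6,11}:  v_{1} + v_{6} + v_{11} = v_{5}  ⟹  sig = [3:1]
  • {1,8,10}:  v_{1} + v_{8} + v_{10} = v_{9}  ⟹  sig = [3:1]
  • {4,6,9}:  v_{4} + v_{6} + v_{9} = v_{8} + v_{10}  ⟹  sig = [3:1,1]
  • {5,7,10}:  v_{5} + v_{7} + v_{10} = v_{1} + v_{6}  ⟹  sig = [3:1,1]
  • {7,9,11}:  v_{7} + v_{9} + v_{11} = v_{1} + v_{8}  ⟹  sig = [3:1,1]
  • {6,9,11}:  v_{6} + v_{9} + v_{11} = v_{5} + v_{8} + v_{10}  ⟹  sig = [3:1,1,1]
  • {5,7,9}:  v_{5} + v_{7} + v_{9} = 2·v_{1} + v_{6} + v_{8}  ⟹  sig = [3:1,1,2]
  • {1,3,6,7,10}:  v_{1} + v_{3} + v_{6} + v_{7} + v_{10} = v_{2}  ⟹  sig = [5:1]

so the primitive-relation signature multiset is
    |P|=2: 8 collections, coeffs (), (1), (1,1), (1,1,1), (1,1,1), (1,1,1,1), (1,1,2,2), (1,2,2)
    |P|=3: 9 collections, coeffs (), (), (1), (1), (1,1), (1,1), (1,1), (1,1,1), (1,1,2)
    |P|=5: 1 collection, coeffs (1)


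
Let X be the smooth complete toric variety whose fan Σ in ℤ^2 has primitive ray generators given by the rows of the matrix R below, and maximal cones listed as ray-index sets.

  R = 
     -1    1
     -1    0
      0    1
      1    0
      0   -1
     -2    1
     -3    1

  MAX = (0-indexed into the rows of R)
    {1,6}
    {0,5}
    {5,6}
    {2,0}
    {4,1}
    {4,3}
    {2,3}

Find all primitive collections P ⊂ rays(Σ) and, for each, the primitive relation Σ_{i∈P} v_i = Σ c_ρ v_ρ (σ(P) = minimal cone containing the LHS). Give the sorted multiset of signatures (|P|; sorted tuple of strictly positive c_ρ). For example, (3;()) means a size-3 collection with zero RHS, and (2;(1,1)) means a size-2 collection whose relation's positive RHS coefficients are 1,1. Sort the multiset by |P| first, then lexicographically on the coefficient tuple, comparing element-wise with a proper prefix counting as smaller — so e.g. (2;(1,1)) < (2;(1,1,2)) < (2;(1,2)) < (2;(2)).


14 minimal non-faces of Δ(Σ) (on 7 rays):

  P = {1,3}:  v_{1} + v_{3} = 0  ⇒ sig = (2;())
  P = {2,4}:  v_{2} + v_{4} = 0  ⇒ sig = (2;())
  P = {0,1}:  v_{0} + v_{1} = v_{5}  ⇒ sig = (2;(1))
  P = {0,3}:  v_{0} + v_{3} = v_{2}  ⇒ sig = (2;(1))
  P = {0,4}:  v_{0} + v_{4} = v_{1}  ⇒ sig = (2;(1))
  P = {1,2}:  v_{1} + v_{2} = v_{0}  ⇒ sig = (2;(1))
  P = {1,5}:  v_{1} + v_{5} = v_{6}  ⇒ sig = (2;(1))
  P = {3,5}:  v_{3} + v_{5} = v_{0}  ⇒ sig = (2;(1))
  P = {3,6}:  v_{3} + v_{6} = v_{5}  ⇒ sig = (2;(1))
  P = {2,6}:  v_{2} + v_{6} = v_{0} + v_{5}  ⇒ sig = (2;(1,1))
  P = {0,6}:  v_{0} + v_{6} = 2·v_{5}  ⇒ sig = (2;(2))
  P = {2,5}:  v_{2} + v_{5} = 2·v_{0}  ⇒ sig = (2;(2))
  P = {4,5}:  v_{4} + v_{5} = 2·v_{1}  ⇒ sig = (2;(2))
  P = {4,6}:  v_{4} + v_{6} = 3·v_{1}  ⇒ sig = (2;(3))

Signatures (|P|; sorted positive RHS coefficients), sorted:
    |P|=2: 14 collections, coeffs (), (), (1), (1), (1), (1), (1), (1), (1), (1,1), (2), (2), (2), (3)


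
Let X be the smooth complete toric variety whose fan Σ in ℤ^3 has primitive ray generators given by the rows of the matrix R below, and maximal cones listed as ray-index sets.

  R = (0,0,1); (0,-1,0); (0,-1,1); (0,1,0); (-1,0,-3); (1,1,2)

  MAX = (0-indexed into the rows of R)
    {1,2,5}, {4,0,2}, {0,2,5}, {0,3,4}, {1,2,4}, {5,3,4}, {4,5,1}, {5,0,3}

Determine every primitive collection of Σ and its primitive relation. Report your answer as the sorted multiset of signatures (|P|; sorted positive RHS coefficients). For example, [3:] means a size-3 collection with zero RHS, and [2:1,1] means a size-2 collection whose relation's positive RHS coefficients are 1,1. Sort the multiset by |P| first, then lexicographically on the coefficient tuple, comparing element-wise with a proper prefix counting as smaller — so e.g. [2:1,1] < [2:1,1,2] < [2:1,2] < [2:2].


Δ(Σ) — 6 vertices, 5 min non-faces:

  P={1,3}:  v_{1} + v_{3} = 0  so sig = [2:]
  P={0,1}:  v_{0} + v_{1} = v_{2}  so sig = [2:1]
  P={2,3}:  v_{2} + v_{3} = v_{0}  so sig = [2:1]
  P={2,4,5}:  v_{2} + v_{4} + v_{5} = 0  so sig = [3:]
  P={0,4,5}:  v_{0} + v_{4} + v_{5} = v_{3}  so sig = [3:1]

Signatures (|P|; sorted positive RHS coefficients), sorted:
[[2:], [2:1], [2:1], [3:], [3:1]]


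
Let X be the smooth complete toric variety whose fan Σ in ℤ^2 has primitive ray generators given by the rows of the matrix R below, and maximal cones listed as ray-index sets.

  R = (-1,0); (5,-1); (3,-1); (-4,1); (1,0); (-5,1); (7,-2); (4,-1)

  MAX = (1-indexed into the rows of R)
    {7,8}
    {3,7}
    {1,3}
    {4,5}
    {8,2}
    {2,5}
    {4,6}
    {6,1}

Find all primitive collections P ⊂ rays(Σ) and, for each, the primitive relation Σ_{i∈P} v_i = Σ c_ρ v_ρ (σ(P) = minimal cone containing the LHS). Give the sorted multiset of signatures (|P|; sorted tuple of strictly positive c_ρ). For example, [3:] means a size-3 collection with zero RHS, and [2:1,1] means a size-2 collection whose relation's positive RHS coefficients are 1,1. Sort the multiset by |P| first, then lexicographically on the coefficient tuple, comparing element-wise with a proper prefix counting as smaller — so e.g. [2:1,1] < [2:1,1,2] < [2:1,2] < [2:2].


20 minimal non-faces of Δ(Σ) (on 8 rays):

  • {1,5}:  v_{1} + v_{5} = 0 ; sig = [2:]
  • {2,6}:  v_{2} + v_{6} = 0 ; sig = [2:]
  • {4,8}:  v_{4} + v_{8} = 0 ; sig = [2:]
  • {1,2}:  v_{1} + v_{2} = v_{8} ; sig = [2:1]
  • {1,4}:  v_{1} + v_{4} = v_{6} ; sig = [2:1]
  • {1,8}:  v_{1} + v_{8} = v_{3} ; sig = [2:1]
  • {2,4}:  v_{2} + v_{4} = v_{5} ; sig = [2:1]
  • {3,4}:  v_{3} + v_{4} = v_{1} ; sig = [2:1]
  • {3,5}:  v_{3} + v_{5} = v_{8} ; sig = [2:1]
  • {3,8}:  v_{3} + v_{8} = v_{7} ; sig = [2:1]
  • {4,7}:  v_{4} + v_{7} = v_{3} ; sig = [2:1]
  • {5,6}:  v_{5} + v_{6} = v_{4} ; sig = [2:1]
  • {5,8}:  v_{5} + v_{8} = v_{2} ; sig = [2:1]
  • {6,8}:  v_{6} + v_{8} = v_{1} ; sig = [2:1]
  • {6,7}:  v_{6} + v_{7} = v_{1} + v_{3} ; sig = [2:1,1]
  • {1,7}:  v_{1} + v_{7} = 2·v_{3} ; sig = [2:2]
  • {2,3}:  v_{2} + v_{3} = 2·v_{8} ; sig = [2:2]
  • {3,6}:  v_{3} + v_{6} = 2·v_{1} ; sig = [2:2]
  • {5,7}:  v_{5} + v_{7} = 2·v_{8} ; sig = [2:2]
  • {2,7}:  v_{2} + v_{7} = 3·v_{8} ; sig = [2:3]

Signatures (|P|; sorted positive RHS coefficients), sorted:
[[2:], [2:], [2:], [2:1], [2:1], [2:1], [2:1], [2:1], [2:1], [2:1], [2:1], [2:1], [2:1], [2:1], [2:1,1], [2:2], [2:2], [2:2], [2:2], [2:3]]


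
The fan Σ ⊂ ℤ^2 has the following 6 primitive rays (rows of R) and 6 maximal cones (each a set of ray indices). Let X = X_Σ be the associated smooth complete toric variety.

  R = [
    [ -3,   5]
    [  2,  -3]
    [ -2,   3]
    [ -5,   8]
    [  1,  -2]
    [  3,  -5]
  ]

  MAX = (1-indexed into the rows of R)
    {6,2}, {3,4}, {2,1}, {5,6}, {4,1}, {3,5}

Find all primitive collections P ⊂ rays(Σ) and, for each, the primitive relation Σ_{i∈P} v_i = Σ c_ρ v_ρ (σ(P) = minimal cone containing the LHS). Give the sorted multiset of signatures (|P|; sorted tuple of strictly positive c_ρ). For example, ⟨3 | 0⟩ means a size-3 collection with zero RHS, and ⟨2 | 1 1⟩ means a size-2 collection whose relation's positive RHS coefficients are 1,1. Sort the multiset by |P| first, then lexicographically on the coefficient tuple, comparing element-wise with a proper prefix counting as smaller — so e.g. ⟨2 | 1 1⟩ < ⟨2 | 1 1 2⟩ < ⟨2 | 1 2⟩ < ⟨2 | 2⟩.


The 9 primitive collections of Σ (r=6, n=2):

  P = {1,6}:  v_{1} + v_{6} = 0 — sig = ⟨2 | 0⟩
  P = {2,3}:  v_{2} + v_{3} = 0 — sig = ⟨2 | 0⟩
  P = {1,3}:  v_{1} + v_{3} = v_{4} — sig = ⟨2 | 1⟩
  P = {1,5}:  v_{1} + v_{5} = v_{3} — sig = ⟨2 | 1⟩
  P = {2,4}:  v_{2} + v_{4} = v_{1} — sig = ⟨2 | 1⟩
  P = {2,5}:  v_{2} + v_{5} = v_{6} — sig = ⟨2 | 1⟩
  P = {3,6}:  v_{3} + v_{6} = v_{5} — sig = ⟨2 | 1⟩
  P = {4,6}:  v_{4} + v_{6} = v_{3} — sig = ⟨2 | 1⟩
  P = {4,5}:  v_{4} + v_{5} = 2·v_{3} — sig = ⟨2 | 2⟩

so the primitive-relation signature multiset is
{ ⟨2 | 0⟩ ×2,  ⟨2 | 1⟩ ×6,  ⟨2 | 2⟩ }


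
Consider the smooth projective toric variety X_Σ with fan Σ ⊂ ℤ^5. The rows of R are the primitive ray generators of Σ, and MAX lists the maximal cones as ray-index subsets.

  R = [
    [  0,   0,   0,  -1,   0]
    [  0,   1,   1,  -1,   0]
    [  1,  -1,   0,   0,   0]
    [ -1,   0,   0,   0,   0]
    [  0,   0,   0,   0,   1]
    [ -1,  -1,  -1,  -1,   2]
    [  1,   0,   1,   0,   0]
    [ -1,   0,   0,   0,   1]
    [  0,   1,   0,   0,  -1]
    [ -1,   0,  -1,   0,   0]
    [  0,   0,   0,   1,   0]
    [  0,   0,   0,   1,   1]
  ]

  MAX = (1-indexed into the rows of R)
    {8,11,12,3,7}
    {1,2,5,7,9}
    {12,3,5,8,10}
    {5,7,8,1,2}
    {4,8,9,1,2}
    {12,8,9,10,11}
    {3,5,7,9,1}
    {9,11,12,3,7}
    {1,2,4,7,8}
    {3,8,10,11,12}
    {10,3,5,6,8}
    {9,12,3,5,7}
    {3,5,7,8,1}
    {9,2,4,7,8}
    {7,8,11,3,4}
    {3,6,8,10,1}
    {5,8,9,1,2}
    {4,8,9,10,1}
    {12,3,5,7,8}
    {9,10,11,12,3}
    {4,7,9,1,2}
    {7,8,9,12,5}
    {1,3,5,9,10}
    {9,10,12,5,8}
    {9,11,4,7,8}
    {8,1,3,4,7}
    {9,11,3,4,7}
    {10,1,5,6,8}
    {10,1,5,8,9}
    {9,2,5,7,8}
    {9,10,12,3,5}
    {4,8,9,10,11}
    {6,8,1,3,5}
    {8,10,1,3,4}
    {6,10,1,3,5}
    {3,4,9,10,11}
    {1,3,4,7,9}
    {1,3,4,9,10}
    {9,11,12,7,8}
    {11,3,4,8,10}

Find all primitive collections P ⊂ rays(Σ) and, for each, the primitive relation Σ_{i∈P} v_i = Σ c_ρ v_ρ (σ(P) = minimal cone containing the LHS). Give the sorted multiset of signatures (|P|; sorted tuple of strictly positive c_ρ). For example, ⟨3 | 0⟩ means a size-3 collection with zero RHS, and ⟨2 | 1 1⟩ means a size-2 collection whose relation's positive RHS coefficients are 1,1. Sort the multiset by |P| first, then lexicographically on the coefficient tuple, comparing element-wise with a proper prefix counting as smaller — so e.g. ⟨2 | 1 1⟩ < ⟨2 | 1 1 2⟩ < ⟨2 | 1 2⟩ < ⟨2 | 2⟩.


19 collections generate NE(X_Σ); each relation:

  {1,11}:  v_{1} + v_{11} = 0  ⟹  sig = ⟨2 | 0⟩
  {7,10}:  v_{7} + v_{10} = 0  ⟹  sig = ⟨2 | 0⟩
  {1,12}:  v_{1} + v_{12} = v_{5}  ⟹  sig = ⟨2 | 1⟩
  {4,5}:  v_{4} + v_{5} = v_{8}  ⟹  sig = ⟨2 | 1⟩
  {5,11}:  v_{5} + v_{11} = v_{12}  ⟹  sig = ⟨2 | 1⟩
  {2,3}:  v_{2} + v_{3} = v_{1} + v_{7}  ⟹  sig = ⟨2 | 1 1⟩
  {4,12}:  v_{4} + v_{12} = v_{8} + v_{11}  ⟹  sig = ⟨2 | 1 1⟩
  {2,10}:  v_{2} + v_{10} = v_{1} + v_{8} + v_{9}  ⟹  sig = ⟨2 | 1 1 1⟩
  {2,11}:  v_{2} + v_{11} = v_{7} + v_{8} + v_{9}  ⟹  sig = ⟨2 | 1 1 1⟩
  {6,9}:  v_{6} + v_{9} = v_{1} + v_{5} + v_{10}  ⟹  sig = ⟨2 | 1 1 1⟩
  {2,12}:  v_{2} + v_{12} = v_{5} + v_{7} + v_{8} + v_{9}  ⟹  sig = ⟨2 | 1 1 1 1⟩
  {6,7}:  v_{6} + v_{7} = v_{1} + v_{3} + v_{5} + v_{8}  ⟹  sig = ⟨2 | 1 1 1 1⟩
  {6,11}:  v_{6} + v_{11} = v_{3} + v_{5} + v_{8} + v_{10}  ⟹  sig = ⟨2 | 1 1 1 1⟩
  {4,6}:  v_{4} + v_{6} = v_{1} + v_{3} + 2·v_{8} + v_{10}  ⟹  sig = ⟨2 | 1 1 1 2⟩
  {6,12}:  v_{6} + v_{12} = v_{3} + 2·v_{5} + v_{8} + v_{10}  ⟹  sig = ⟨2 | 1 1 1 2⟩
  {2,6}:  v_{2} + v_{6} = 2·v_{1} + v_{5} + v_{8}  ⟹  sig = ⟨2 | 1 1 2⟩
  {3,8,9}:  v_{3} + v_{8} + v_{9} = 0  ⟹  sig = ⟨3 | 0⟩
  {1,7,8,9}:  v_{1} + v_{7} + v_{8} + v_{9} = v_{2}  ⟹  sig = ⟨4 | 1⟩
  {1,3,5,8,10}:  v_{1} + v_{3} + v_{5} + v_{8} + v_{10} = v_{6}  ⟹  sig = ⟨5 | 1⟩

Signatures (|P|; sorted positive RHS coefficients), sorted:
    |P|=2: 16 collections, coeffs (), (), (1), (1), (1), (1,1), (1,1), (1,1,1), (1,1,1), (1,1,1), (1,1,1,1), (1,1,1,1), (1,1,1,1), (1,1,1,2), (1,1,1,2), (1,1,2)
    |P|=3: 1 collection, coeffs ()
    |P|=4: 1 collection, coeffs (1)
    |P|=5: 1 collection, coeffs (1)


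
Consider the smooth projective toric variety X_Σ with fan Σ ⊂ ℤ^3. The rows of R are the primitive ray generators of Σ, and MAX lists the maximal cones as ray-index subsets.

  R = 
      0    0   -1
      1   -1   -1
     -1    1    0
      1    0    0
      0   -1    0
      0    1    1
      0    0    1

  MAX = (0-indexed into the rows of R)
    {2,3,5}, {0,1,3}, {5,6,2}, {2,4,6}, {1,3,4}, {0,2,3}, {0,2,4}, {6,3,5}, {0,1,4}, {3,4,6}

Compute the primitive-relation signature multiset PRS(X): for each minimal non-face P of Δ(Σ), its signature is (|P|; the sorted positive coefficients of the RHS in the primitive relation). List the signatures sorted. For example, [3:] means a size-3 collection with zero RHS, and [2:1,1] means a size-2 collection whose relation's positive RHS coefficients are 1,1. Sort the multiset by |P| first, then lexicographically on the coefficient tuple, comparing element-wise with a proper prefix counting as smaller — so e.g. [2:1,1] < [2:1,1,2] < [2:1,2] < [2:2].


|primitive collections| = 9. Relations:

  {0,6}:  v_{0} + v_{6} = 0 ; sig = [2:]
  {1,2}:  v_{1} + v_{2} = v_{0} ; sig = [2:1]
  {1,5}:  v_{1} + v_{5} = v_{3} ; sig = [2:1]
  {4,5}:  v_{4} + v_{5} = v_{6} ; sig = [2:1]
  {0,5}:  v_{0} + v_{5} = v_{2} + v_{3} ; sig = [2:1,1]
  {1,6}:  v_{1} + v_{6} = v_{3} + v_{4} ; sig = [2:1,1]
  {2,3,4}:  v_{2} + v_{3} + v_{4} = 0 ; sig = [3:]
  {0,3,4}:  v_{0} + v_{3} + v_{4} = v_{1} ; sig = [3:1]
  {2,3,6}:  v_{2} + v_{3} + v_{6} = v_{5} ; sig = [3:1]

so the primitive-relation signature multiset is
    [2:]
    [2:1]
    [2:1]
    [2:1]
    [2:1,1]
    [2:1,1]
    [3:]
    [3:1]
    [3:1]


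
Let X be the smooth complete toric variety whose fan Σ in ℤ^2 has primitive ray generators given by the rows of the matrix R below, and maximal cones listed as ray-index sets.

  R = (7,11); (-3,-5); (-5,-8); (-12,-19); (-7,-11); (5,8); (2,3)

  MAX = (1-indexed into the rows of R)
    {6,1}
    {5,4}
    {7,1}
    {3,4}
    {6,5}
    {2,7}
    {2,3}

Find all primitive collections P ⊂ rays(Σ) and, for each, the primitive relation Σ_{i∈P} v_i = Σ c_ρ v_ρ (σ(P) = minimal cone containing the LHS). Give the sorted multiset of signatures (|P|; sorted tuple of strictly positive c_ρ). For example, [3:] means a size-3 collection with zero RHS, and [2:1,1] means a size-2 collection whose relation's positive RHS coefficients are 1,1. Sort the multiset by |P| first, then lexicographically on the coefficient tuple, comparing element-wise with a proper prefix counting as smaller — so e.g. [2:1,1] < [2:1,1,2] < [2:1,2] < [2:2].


The 14 primitive collections of Σ (r=7, n=2):

  P = {1,5}:  v_{1} + v_{5} = 0  →  sig = [2:]
  P = {3,6}:  v_{3} + v_{6} = 0  →  sig = [2:]
  P = {1,3}:  v_{1} + v_{3} = v_{7}  →  sig = [2:1]
  P = {1,4}:  v_{1} + v_{4} = v_{3}  →  sig = [2:1]
  P = {2,6}:  v_{2} + v_{6} = v_{7}  →  sig = [2:1]
  P = {3,5}:  v_{3} + v_{5} = v_{4}  →  sig = [2:1]
  P = {3,7}:  v_{3} + v_{7} = v_{2}  →  sig = [2:1]
  P = {4,6}:  v_{4} + v_{6} = v_{5}  →  sig = [2:1]
  P = {5,7}:  v_{5} + v_{7} = v_{3}  →  sig = [2:1]
  P = {6,7}:  v_{6} + v_{7} = v_{1}  →  sig = [2:1]
  P = {1,2}:  v_{1} + v_{2} = 2·v_{7}  →  sig = [2:2]
  P = {2,5}:  v_{2} + v_{5} = 2·v_{3}  →  sig = [2:2]
  P = {4,7}:  v_{4} + v_{7} = 2·v_{3}  →  sig = [2:2]
  P = {2,4}:  v_{2} + v_{4} = 3·v_{3}  →  sig = [2:3]

so the primitive-relation signature multiset is
    |P|=2: 14 collections, coeffs (), (), (1), (1), (1), (1), (1), (1), (1), (1), (2), (2), (2), (3)


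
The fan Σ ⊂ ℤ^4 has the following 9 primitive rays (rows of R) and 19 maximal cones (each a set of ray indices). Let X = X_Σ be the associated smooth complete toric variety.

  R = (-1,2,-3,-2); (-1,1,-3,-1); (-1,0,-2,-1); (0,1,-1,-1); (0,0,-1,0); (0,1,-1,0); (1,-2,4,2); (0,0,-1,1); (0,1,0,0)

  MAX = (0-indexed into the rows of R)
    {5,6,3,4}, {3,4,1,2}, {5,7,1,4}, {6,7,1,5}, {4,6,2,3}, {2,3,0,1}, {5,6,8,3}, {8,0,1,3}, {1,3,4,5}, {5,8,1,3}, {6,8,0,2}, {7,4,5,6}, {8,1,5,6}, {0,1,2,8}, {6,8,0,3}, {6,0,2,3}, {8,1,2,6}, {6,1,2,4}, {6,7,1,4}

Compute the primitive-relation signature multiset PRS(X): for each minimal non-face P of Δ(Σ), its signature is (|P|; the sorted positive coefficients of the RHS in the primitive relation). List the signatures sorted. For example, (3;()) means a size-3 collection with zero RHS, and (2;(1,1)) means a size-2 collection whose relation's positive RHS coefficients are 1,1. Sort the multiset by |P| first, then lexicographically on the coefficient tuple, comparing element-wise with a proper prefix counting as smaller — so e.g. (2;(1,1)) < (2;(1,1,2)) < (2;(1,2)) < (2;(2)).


Σ has 12 primitive collections:

  • {2,5}:  v_{2} + v_{5} = v_{1} ; sig = (2;(1))
  • {4,8}:  v_{4} + v_{8} = v_{5} ; sig = (2;(1))
  • {0,4}:  v_{0} + v_{4} = v_{1} + v_{3} ; sig = (2;(1,1))
  • {0,7}:  v_{0} + v_{7} = v_{1} + v_{5} ; sig = (2;(1,1))
  • {3,7}:  v_{3} + v_{7} = v_{4} + v_{5} ; sig = (2;(1,1))
  • {0,5}:  v_{0} + v_{5} = v_{1} + v_{3} + v_{8} ; sig = (2;(1,1,1))
  • {2,7}:  v_{2} + v_{7} = 2·v_{1} + v_{4} + v_{6} ; sig = (2;(1,1,2))
  • {7,8}:  v_{7} + v_{8} = v_{1} + 2·v_{5} + v_{6} ; sig = (2;(1,1,2))
  • {1,3,6}:  v_{1} + v_{3} + v_{6} = 0 ; sig = (3;())
  • {2,3,8}:  v_{2} + v_{3} + v_{8} = v_{0} ; sig = (3;(1))
  • {0,1,6}:  v_{0} + v_{1} + v_{6} = v_{2} + v_{8} ; sig = (3;(1,1))
  • {1,4,5,6}:  v_{1} + v_{4} + v_{5} + v_{6} = v_{7} ; sig = (4;(1))

Sorted signature multiset PRS(X):
    |P|=2: 8 collections, coeffs (1), (1), (1,1), (1,1), (1,1), (1,1,1), (1,1,2), (1,1,2)
    |P|=3: 3 collections, coeffs (), (1), (1,1)
    |P|=4: 1 collection, coeffs (1)


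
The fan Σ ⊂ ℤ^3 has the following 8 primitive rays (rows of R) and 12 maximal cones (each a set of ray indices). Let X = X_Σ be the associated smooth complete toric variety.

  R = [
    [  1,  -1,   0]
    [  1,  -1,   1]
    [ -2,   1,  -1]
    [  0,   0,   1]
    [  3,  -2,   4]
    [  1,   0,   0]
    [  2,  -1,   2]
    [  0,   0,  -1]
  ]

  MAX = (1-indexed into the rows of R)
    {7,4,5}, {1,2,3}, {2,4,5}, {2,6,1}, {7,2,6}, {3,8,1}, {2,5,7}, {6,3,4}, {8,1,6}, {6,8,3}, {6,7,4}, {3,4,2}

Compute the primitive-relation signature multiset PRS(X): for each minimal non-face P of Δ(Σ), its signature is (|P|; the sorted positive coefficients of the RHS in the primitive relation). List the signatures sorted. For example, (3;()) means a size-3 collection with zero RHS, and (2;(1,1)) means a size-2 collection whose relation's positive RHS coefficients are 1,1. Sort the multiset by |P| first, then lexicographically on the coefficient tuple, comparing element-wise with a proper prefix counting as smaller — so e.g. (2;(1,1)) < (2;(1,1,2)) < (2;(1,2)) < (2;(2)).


Δ(Σ) — 8 vertices, 14 min non-faces:

  {4,8}:  v_{4} + v_{8} = 0 ; sig = (2;())
  {1,4}:  v_{1} + v_{4} = v_{2} ; sig = (2;(1))
  {2,8}:  v_{2} + v_{8} = v_{1} ; sig = (2;(1))
  {3,7}:  v_{3} + v_{7} = v_{4} ; sig = (2;(1))
  {5,8}:  v_{5} + v_{8} = v_{2} + v_{7} ; sig = (2;(1,1))
  {7,8}:  v_{7} + v_{8} = v_{2} + v_{6} ; sig = (2;(1,1))
  {1,5}:  v_{1} + v_{5} = 2·v_{2} + v_{7} ; sig = (2;(1,2))
  {1,7}:  v_{1} + v_{7} = 2·v_{2} + v_{6} ; sig = (2;(1,2))
  {3,5}:  v_{3} + v_{5} = v_{2} + 2·v_{4} ; sig = (2;(1,2))
  {5,6}:  v_{5} + v_{6} = 2·v_{7} ; sig = (2;(2))
  {2,3,6}:  v_{2} + v_{3} + v_{6} = 0 ; sig = (3;())
  {1,3,6}:  v_{1} + v_{3} + v_{6} = v_{8} ; sig = (3;(1))
  {2,4,6}:  v_{2} + v_{4} + v_{6} = v_{7} ; sig = (3;(1))
  {2,4,7}:  v_{2} + v_{4} + v_{7} = v_{5} ; sig = (3;(1))

Sorted signature multiset PRS(X):
{ (2;()),  (2;(1)) ×3,  (2;(1,1)) ×2,  (2;(1,2)) ×3,  (2;(2)),  (3;()),  (3;(1)) ×3 }
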